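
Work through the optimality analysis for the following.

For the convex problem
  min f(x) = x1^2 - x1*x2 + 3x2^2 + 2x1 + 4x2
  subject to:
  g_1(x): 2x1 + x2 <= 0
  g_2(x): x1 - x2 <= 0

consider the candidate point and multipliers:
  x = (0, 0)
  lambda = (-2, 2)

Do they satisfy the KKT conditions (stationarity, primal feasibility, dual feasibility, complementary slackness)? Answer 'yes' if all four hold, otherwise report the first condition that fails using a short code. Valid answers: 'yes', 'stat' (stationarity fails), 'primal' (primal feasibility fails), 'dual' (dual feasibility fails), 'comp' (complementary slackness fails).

Gradient of f: grad f(x) = Q x + c = (2, 4)
Constraint values g_i(x) = a_i^T x - b_i:
  g_1((0, 0)) = 0
  g_2((0, 0)) = 0
Stationarity residual: grad f(x) + sum_i lambda_i a_i = (0, 0)
  -> stationarity OK
Primal feasibility (all g_i <= 0): OK
Dual feasibility (all lambda_i >= 0): FAILS
Complementary slackness (lambda_i * g_i(x) = 0 for all i): OK

Verdict: the first failing condition is dual_feasibility -> dual.

dual


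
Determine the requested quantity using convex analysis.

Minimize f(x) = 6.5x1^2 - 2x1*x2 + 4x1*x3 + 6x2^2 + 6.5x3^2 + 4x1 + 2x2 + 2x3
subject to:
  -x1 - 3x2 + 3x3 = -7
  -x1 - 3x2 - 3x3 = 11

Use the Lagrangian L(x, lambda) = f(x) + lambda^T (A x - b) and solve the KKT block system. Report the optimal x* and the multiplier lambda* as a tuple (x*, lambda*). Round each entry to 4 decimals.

Form the Lagrangian:
  L(x, lambda) = (1/2) x^T Q x + c^T x + lambda^T (A x - b)
Stationarity (grad_x L = 0): Q x + c + A^T lambda = 0.
Primal feasibility: A x = b.

This gives the KKT block system:
  [ Q   A^T ] [ x     ]   [-c ]
  [ A    0  ] [ lambda ] = [ b ]

Solving the linear system:
  x*      = (0.2979, -0.766, -3)
  lambda* = (4.6702, -7.266)
  f(x*)   = 53.1383

x* = (0.2979, -0.766, -3), lambda* = (4.6702, -7.266)


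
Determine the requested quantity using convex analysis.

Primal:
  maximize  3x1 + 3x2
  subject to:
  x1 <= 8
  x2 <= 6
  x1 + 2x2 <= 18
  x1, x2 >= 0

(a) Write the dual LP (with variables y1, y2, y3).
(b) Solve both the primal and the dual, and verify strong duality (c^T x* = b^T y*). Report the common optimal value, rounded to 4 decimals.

The standard primal-dual pair for 'max c^T x s.t. A x <= b, x >= 0' is:
  Dual:  min b^T y  s.t.  A^T y >= c,  y >= 0.

So the dual LP is:
  minimize  8y1 + 6y2 + 18y3
  subject to:
    y1 + y3 >= 3
    y2 + 2y3 >= 3
    y1, y2, y3 >= 0

Solving the primal: x* = (8, 5).
  primal value c^T x* = 39.
Solving the dual: y* = (1.5, 0, 1.5).
  dual value b^T y* = 39.
Strong duality: c^T x* = b^T y*. Confirmed.

39


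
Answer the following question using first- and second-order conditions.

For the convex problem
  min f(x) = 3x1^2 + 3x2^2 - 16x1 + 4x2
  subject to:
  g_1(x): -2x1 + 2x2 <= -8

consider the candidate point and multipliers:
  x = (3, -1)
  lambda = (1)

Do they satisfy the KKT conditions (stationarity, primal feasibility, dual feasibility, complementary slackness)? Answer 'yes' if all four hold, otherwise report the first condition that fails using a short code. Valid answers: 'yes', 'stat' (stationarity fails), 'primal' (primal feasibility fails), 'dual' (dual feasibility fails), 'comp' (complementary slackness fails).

Gradient of f: grad f(x) = Q x + c = (2, -2)
Constraint values g_i(x) = a_i^T x - b_i:
  g_1((3, -1)) = 0
Stationarity residual: grad f(x) + sum_i lambda_i a_i = (0, 0)
  -> stationarity OK
Primal feasibility (all g_i <= 0): OK
Dual feasibility (all lambda_i >= 0): OK
Complementary slackness (lambda_i * g_i(x) = 0 for all i): OK

Verdict: yes, KKT holds.

yes


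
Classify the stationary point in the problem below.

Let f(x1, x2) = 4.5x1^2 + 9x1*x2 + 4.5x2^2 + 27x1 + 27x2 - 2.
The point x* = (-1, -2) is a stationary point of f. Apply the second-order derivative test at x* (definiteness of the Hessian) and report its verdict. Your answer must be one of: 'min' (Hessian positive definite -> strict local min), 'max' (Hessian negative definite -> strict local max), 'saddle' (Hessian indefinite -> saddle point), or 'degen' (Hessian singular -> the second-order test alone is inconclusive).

Compute the Hessian H = grad^2 f:
  H = [[9, 9], [9, 9]]
Verify stationarity: grad f(x*) = H x* + g = (0, 0).
Eigenvalues of H: 0, 18.
H has a zero eigenvalue (singular; positive semidefinite but not definite), so H is neither positive definite, negative definite, nor indefinite. The second-order test alone is inconclusive -> degen.
(Indeed, f is constant along the null direction of H through x*, so x* is not a strict local extremum.)

degen


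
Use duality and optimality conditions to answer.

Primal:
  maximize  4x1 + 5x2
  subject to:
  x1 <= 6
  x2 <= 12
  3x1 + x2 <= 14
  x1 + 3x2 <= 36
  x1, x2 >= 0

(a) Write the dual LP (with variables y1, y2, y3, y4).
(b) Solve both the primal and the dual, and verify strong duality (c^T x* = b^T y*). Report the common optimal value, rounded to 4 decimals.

The standard primal-dual pair for 'max c^T x s.t. A x <= b, x >= 0' is:
  Dual:  min b^T y  s.t.  A^T y >= c,  y >= 0.

So the dual LP is:
  minimize  6y1 + 12y2 + 14y3 + 36y4
  subject to:
    y1 + 3y3 + y4 >= 4
    y2 + y3 + 3y4 >= 5
    y1, y2, y3, y4 >= 0

Solving the primal: x* = (0.75, 11.75).
  primal value c^T x* = 61.75.
Solving the dual: y* = (0, 0, 0.875, 1.375).
  dual value b^T y* = 61.75.
Strong duality: c^T x* = b^T y*. Confirmed.

61.75


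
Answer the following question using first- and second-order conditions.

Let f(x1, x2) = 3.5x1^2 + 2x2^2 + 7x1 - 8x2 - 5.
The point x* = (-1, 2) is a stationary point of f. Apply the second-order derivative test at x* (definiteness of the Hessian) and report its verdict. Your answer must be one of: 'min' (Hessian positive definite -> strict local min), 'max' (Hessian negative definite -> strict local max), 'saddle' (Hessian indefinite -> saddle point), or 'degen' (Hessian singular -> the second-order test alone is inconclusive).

Compute the Hessian H = grad^2 f:
  H = [[7, 0], [0, 4]]
Verify stationarity: grad f(x*) = H x* + g = (0, 0).
Eigenvalues of H: 4, 7.
Both eigenvalues > 0, so H is positive definite -> x* is a strict local min.

min


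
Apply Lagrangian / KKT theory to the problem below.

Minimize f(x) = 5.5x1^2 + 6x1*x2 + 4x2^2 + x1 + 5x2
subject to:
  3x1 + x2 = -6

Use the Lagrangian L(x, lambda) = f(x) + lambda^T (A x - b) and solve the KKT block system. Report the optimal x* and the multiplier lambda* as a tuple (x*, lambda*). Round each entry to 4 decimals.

Form the Lagrangian:
  L(x, lambda) = (1/2) x^T Q x + c^T x + lambda^T (A x - b)
Stationarity (grad_x L = 0): Q x + c + A^T lambda = 0.
Primal feasibility: A x = b.

This gives the KKT block system:
  [ Q   A^T ] [ x     ]   [-c ]
  [ A    0  ] [ lambda ] = [ b ]

Solving the linear system:
  x*      = (-2, 0)
  lambda* = (7)
  f(x*)   = 20

x* = (-2, 0), lambda* = (7)


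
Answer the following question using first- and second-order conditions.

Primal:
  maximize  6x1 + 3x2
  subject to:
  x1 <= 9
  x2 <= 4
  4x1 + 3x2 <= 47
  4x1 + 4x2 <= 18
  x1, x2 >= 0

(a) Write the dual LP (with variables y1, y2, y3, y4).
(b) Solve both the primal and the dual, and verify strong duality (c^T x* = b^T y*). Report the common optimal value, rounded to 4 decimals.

The standard primal-dual pair for 'max c^T x s.t. A x <= b, x >= 0' is:
  Dual:  min b^T y  s.t.  A^T y >= c,  y >= 0.

So the dual LP is:
  minimize  9y1 + 4y2 + 47y3 + 18y4
  subject to:
    y1 + 4y3 + 4y4 >= 6
    y2 + 3y3 + 4y4 >= 3
    y1, y2, y3, y4 >= 0

Solving the primal: x* = (4.5, 0).
  primal value c^T x* = 27.
Solving the dual: y* = (0, 0, 0, 1.5).
  dual value b^T y* = 27.
Strong duality: c^T x* = b^T y*. Confirmed.

27


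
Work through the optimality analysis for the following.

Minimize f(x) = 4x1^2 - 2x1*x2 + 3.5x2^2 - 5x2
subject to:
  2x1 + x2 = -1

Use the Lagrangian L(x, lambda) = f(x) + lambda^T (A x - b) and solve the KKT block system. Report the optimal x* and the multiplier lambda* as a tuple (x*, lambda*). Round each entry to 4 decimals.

Form the Lagrangian:
  L(x, lambda) = (1/2) x^T Q x + c^T x + lambda^T (A x - b)
Stationarity (grad_x L = 0): Q x + c + A^T lambda = 0.
Primal feasibility: A x = b.

This gives the KKT block system:
  [ Q   A^T ] [ x     ]   [-c ]
  [ A    0  ] [ lambda ] = [ b ]

Solving the linear system:
  x*      = (-0.5909, 0.1818)
  lambda* = (2.5455)
  f(x*)   = 0.8182

x* = (-0.5909, 0.1818), lambda* = (2.5455)


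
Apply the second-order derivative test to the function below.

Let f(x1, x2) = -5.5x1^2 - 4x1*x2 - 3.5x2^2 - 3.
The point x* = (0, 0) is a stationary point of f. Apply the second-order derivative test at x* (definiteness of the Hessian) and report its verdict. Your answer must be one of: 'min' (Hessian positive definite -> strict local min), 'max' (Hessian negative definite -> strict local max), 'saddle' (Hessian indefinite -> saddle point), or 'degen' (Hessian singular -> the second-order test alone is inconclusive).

Compute the Hessian H = grad^2 f:
  H = [[-11, -4], [-4, -7]]
Verify stationarity: grad f(x*) = H x* + g = (0, 0).
Eigenvalues of H: -13.4721, -4.5279.
Both eigenvalues < 0, so H is negative definite -> x* is a strict local max.

max


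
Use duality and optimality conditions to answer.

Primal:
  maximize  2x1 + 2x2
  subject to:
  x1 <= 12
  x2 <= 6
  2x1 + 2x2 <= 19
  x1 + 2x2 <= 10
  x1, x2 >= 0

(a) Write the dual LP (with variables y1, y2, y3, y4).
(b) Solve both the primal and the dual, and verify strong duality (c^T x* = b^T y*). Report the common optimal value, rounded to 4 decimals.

The standard primal-dual pair for 'max c^T x s.t. A x <= b, x >= 0' is:
  Dual:  min b^T y  s.t.  A^T y >= c,  y >= 0.

So the dual LP is:
  minimize  12y1 + 6y2 + 19y3 + 10y4
  subject to:
    y1 + 2y3 + y4 >= 2
    y2 + 2y3 + 2y4 >= 2
    y1, y2, y3, y4 >= 0

Solving the primal: x* = (9.5, 0).
  primal value c^T x* = 19.
Solving the dual: y* = (0, 0, 1, 0).
  dual value b^T y* = 19.
Strong duality: c^T x* = b^T y*. Confirmed.

19


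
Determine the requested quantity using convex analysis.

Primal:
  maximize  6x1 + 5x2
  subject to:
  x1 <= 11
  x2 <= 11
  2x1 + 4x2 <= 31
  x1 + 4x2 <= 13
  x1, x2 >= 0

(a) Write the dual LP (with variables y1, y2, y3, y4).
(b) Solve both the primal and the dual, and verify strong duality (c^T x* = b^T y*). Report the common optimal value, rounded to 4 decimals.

The standard primal-dual pair for 'max c^T x s.t. A x <= b, x >= 0' is:
  Dual:  min b^T y  s.t.  A^T y >= c,  y >= 0.

So the dual LP is:
  minimize  11y1 + 11y2 + 31y3 + 13y4
  subject to:
    y1 + 2y3 + y4 >= 6
    y2 + 4y3 + 4y4 >= 5
    y1, y2, y3, y4 >= 0

Solving the primal: x* = (11, 0.5).
  primal value c^T x* = 68.5.
Solving the dual: y* = (4.75, 0, 0, 1.25).
  dual value b^T y* = 68.5.
Strong duality: c^T x* = b^T y*. Confirmed.

68.5


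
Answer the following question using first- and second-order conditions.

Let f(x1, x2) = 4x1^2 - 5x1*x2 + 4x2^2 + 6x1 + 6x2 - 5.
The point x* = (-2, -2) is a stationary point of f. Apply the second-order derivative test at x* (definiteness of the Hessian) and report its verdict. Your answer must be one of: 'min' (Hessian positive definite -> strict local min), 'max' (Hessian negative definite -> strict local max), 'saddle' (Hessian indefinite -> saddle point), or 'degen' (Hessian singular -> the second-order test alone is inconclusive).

Compute the Hessian H = grad^2 f:
  H = [[8, -5], [-5, 8]]
Verify stationarity: grad f(x*) = H x* + g = (0, 0).
Eigenvalues of H: 3, 13.
Both eigenvalues > 0, so H is positive definite -> x* is a strict local min.

min


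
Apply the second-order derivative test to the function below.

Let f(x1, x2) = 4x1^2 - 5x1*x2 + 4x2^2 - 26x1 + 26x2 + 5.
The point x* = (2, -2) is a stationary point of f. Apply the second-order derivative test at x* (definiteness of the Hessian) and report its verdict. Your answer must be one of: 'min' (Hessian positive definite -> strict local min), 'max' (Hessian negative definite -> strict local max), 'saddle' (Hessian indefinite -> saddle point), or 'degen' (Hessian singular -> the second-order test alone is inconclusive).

Compute the Hessian H = grad^2 f:
  H = [[8, -5], [-5, 8]]
Verify stationarity: grad f(x*) = H x* + g = (0, 0).
Eigenvalues of H: 3, 13.
Both eigenvalues > 0, so H is positive definite -> x* is a strict local min.

min


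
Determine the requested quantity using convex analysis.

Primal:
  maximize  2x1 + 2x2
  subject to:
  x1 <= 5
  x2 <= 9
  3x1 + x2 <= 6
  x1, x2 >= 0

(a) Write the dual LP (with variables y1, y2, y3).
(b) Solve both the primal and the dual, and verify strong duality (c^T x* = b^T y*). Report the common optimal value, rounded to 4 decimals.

The standard primal-dual pair for 'max c^T x s.t. A x <= b, x >= 0' is:
  Dual:  min b^T y  s.t.  A^T y >= c,  y >= 0.

So the dual LP is:
  minimize  5y1 + 9y2 + 6y3
  subject to:
    y1 + 3y3 >= 2
    y2 + y3 >= 2
    y1, y2, y3 >= 0

Solving the primal: x* = (0, 6).
  primal value c^T x* = 12.
Solving the dual: y* = (0, 0, 2).
  dual value b^T y* = 12.
Strong duality: c^T x* = b^T y*. Confirmed.

12


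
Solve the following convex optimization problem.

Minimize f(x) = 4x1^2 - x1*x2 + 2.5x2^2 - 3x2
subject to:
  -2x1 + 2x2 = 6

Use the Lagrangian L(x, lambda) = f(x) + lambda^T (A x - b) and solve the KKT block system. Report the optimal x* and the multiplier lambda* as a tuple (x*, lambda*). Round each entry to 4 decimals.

Form the Lagrangian:
  L(x, lambda) = (1/2) x^T Q x + c^T x + lambda^T (A x - b)
Stationarity (grad_x L = 0): Q x + c + A^T lambda = 0.
Primal feasibility: A x = b.

This gives the KKT block system:
  [ Q   A^T ] [ x     ]   [-c ]
  [ A    0  ] [ lambda ] = [ b ]

Solving the linear system:
  x*      = (-0.8182, 2.1818)
  lambda* = (-4.3636)
  f(x*)   = 9.8182

x* = (-0.8182, 2.1818), lambda* = (-4.3636)


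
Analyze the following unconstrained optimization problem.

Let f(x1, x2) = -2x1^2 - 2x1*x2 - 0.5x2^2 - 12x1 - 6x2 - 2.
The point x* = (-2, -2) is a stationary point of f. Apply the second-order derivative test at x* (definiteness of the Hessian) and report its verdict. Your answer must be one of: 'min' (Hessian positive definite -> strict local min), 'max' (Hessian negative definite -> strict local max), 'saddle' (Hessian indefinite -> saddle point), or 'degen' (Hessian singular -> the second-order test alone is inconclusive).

Compute the Hessian H = grad^2 f:
  H = [[-4, -2], [-2, -1]]
Verify stationarity: grad f(x*) = H x* + g = (0, 0).
Eigenvalues of H: -5, 0.
H has a zero eigenvalue (singular; negative semidefinite but not definite), so H is neither positive definite, negative definite, nor indefinite. The second-order test alone is inconclusive -> degen.
(Indeed, f is constant along the null direction of H through x*, so x* is not a strict local extremum.)

degen


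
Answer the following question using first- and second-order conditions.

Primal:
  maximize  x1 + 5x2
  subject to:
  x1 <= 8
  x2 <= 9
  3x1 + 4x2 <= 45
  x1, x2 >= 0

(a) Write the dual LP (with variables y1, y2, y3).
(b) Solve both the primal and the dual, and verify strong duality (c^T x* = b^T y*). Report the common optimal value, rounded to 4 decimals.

The standard primal-dual pair for 'max c^T x s.t. A x <= b, x >= 0' is:
  Dual:  min b^T y  s.t.  A^T y >= c,  y >= 0.

So the dual LP is:
  minimize  8y1 + 9y2 + 45y3
  subject to:
    y1 + 3y3 >= 1
    y2 + 4y3 >= 5
    y1, y2, y3 >= 0

Solving the primal: x* = (3, 9).
  primal value c^T x* = 48.
Solving the dual: y* = (0, 3.6667, 0.3333).
  dual value b^T y* = 48.
Strong duality: c^T x* = b^T y*. Confirmed.

48


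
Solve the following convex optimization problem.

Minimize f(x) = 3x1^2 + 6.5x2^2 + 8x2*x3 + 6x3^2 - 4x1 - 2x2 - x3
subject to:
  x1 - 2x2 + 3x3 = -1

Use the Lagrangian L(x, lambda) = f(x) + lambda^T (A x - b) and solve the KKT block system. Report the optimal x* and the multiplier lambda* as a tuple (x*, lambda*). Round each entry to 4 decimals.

Form the Lagrangian:
  L(x, lambda) = (1/2) x^T Q x + c^T x + lambda^T (A x - b)
Stationarity (grad_x L = 0): Q x + c + A^T lambda = 0.
Primal feasibility: A x = b.

This gives the KKT block system:
  [ Q   A^T ] [ x     ]   [-c ]
  [ A    0  ] [ lambda ] = [ b ]

Solving the linear system:
  x*      = (0.5989, 0.386, -0.2756)
  lambda* = (0.4065)
  f(x*)   = -1.2428

x* = (0.5989, 0.386, -0.2756), lambda* = (0.4065)


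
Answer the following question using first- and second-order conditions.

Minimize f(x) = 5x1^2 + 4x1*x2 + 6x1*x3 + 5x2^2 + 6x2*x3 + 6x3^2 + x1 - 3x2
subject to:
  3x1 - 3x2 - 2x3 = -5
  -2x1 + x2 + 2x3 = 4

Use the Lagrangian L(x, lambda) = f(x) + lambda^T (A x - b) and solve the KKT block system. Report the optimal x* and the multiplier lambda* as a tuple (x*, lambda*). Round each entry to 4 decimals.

Form the Lagrangian:
  L(x, lambda) = (1/2) x^T Q x + c^T x + lambda^T (A x - b)
Stationarity (grad_x L = 0): Q x + c + A^T lambda = 0.
Primal feasibility: A x = b.

This gives the KKT block system:
  [ Q   A^T ] [ x     ]   [-c ]
  [ A    0  ] [ lambda ] = [ b ]

Solving the linear system:
  x*      = (-1.0272, -0.0136, 0.9796)
  lambda* = (-2.0612, -4.8163)
  f(x*)   = 3.9864

x* = (-1.0272, -0.0136, 0.9796), lambda* = (-2.0612, -4.8163)


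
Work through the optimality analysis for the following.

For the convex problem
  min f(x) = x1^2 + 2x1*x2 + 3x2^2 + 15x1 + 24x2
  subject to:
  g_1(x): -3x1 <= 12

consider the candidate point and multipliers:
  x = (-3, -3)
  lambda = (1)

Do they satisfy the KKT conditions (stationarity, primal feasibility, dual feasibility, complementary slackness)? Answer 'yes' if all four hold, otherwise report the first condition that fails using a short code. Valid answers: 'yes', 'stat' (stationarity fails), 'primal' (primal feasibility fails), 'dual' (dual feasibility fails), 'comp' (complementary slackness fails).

Gradient of f: grad f(x) = Q x + c = (3, 0)
Constraint values g_i(x) = a_i^T x - b_i:
  g_1((-3, -3)) = -3
Stationarity residual: grad f(x) + sum_i lambda_i a_i = (0, 0)
  -> stationarity OK
Primal feasibility (all g_i <= 0): OK
Dual feasibility (all lambda_i >= 0): OK
Complementary slackness (lambda_i * g_i(x) = 0 for all i): FAILS

Verdict: the first failing condition is complementary_slackness -> comp.

comp


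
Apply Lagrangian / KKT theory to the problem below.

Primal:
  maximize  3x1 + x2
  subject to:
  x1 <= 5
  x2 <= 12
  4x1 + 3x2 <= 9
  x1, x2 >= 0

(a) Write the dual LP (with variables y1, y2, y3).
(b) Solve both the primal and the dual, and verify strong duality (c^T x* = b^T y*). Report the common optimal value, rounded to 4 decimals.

The standard primal-dual pair for 'max c^T x s.t. A x <= b, x >= 0' is:
  Dual:  min b^T y  s.t.  A^T y >= c,  y >= 0.

So the dual LP is:
  minimize  5y1 + 12y2 + 9y3
  subject to:
    y1 + 4y3 >= 3
    y2 + 3y3 >= 1
    y1, y2, y3 >= 0

Solving the primal: x* = (2.25, 0).
  primal value c^T x* = 6.75.
Solving the dual: y* = (0, 0, 0.75).
  dual value b^T y* = 6.75.
Strong duality: c^T x* = b^T y*. Confirmed.

6.75


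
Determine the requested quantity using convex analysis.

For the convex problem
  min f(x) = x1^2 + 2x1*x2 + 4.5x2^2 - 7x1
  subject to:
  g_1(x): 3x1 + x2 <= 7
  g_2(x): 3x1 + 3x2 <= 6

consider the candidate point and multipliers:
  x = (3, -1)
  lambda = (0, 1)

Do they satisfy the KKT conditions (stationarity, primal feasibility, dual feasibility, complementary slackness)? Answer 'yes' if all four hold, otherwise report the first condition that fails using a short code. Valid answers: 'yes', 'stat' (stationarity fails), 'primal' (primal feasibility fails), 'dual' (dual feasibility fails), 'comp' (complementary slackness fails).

Gradient of f: grad f(x) = Q x + c = (-3, -3)
Constraint values g_i(x) = a_i^T x - b_i:
  g_1((3, -1)) = 1
  g_2((3, -1)) = 0
Stationarity residual: grad f(x) + sum_i lambda_i a_i = (0, 0)
  -> stationarity OK
Primal feasibility (all g_i <= 0): FAILS
Dual feasibility (all lambda_i >= 0): OK
Complementary slackness (lambda_i * g_i(x) = 0 for all i): OK

Verdict: the first failing condition is primal_feasibility -> primal.

primal


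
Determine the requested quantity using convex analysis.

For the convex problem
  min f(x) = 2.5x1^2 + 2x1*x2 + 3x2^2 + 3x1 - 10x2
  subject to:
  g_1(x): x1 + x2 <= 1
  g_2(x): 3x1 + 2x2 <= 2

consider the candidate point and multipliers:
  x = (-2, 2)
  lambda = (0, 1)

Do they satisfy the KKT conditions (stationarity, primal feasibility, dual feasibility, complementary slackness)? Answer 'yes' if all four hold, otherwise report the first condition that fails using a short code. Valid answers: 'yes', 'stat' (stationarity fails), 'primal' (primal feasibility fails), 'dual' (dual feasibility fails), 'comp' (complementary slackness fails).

Gradient of f: grad f(x) = Q x + c = (-3, -2)
Constraint values g_i(x) = a_i^T x - b_i:
  g_1((-2, 2)) = -1
  g_2((-2, 2)) = -4
Stationarity residual: grad f(x) + sum_i lambda_i a_i = (0, 0)
  -> stationarity OK
Primal feasibility (all g_i <= 0): OK
Dual feasibility (all lambda_i >= 0): OK
Complementary slackness (lambda_i * g_i(x) = 0 for all i): FAILS

Verdict: the first failing condition is complementary_slackness -> comp.

comp


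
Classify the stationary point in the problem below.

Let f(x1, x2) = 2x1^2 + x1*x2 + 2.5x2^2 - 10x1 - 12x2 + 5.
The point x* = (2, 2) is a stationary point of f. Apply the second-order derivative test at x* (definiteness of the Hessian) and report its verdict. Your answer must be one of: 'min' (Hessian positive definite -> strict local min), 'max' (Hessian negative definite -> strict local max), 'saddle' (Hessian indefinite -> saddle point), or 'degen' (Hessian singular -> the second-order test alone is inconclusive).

Compute the Hessian H = grad^2 f:
  H = [[4, 1], [1, 5]]
Verify stationarity: grad f(x*) = H x* + g = (0, 0).
Eigenvalues of H: 3.382, 5.618.
Both eigenvalues > 0, so H is positive definite -> x* is a strict local min.

min


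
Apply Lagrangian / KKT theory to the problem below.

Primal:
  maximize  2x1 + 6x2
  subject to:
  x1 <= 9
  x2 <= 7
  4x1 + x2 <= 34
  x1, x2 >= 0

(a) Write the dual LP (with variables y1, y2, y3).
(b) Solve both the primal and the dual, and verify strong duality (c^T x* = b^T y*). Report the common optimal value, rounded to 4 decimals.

The standard primal-dual pair for 'max c^T x s.t. A x <= b, x >= 0' is:
  Dual:  min b^T y  s.t.  A^T y >= c,  y >= 0.

So the dual LP is:
  minimize  9y1 + 7y2 + 34y3
  subject to:
    y1 + 4y3 >= 2
    y2 + y3 >= 6
    y1, y2, y3 >= 0

Solving the primal: x* = (6.75, 7).
  primal value c^T x* = 55.5.
Solving the dual: y* = (0, 5.5, 0.5).
  dual value b^T y* = 55.5.
Strong duality: c^T x* = b^T y*. Confirmed.

55.5


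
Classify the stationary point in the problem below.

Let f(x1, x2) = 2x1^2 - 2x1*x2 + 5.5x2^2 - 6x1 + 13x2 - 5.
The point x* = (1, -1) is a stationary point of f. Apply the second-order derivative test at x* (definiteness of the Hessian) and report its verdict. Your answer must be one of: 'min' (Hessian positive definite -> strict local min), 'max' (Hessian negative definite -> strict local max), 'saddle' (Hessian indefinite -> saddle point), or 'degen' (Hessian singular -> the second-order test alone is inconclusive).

Compute the Hessian H = grad^2 f:
  H = [[4, -2], [-2, 11]]
Verify stationarity: grad f(x*) = H x* + g = (0, 0).
Eigenvalues of H: 3.4689, 11.5311.
Both eigenvalues > 0, so H is positive definite -> x* is a strict local min.

min


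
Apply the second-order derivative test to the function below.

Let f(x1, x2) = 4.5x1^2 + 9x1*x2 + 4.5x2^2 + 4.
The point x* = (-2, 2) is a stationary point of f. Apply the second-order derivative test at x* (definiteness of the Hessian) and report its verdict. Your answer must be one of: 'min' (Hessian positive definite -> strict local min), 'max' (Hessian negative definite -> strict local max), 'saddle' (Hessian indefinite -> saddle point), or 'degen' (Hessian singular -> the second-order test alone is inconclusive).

Compute the Hessian H = grad^2 f:
  H = [[9, 9], [9, 9]]
Verify stationarity: grad f(x*) = H x* + g = (0, 0).
Eigenvalues of H: 0, 18.
H has a zero eigenvalue (singular; positive semidefinite but not definite), so H is neither positive definite, negative definite, nor indefinite. The second-order test alone is inconclusive -> degen.
(Indeed, f is constant along the null direction of H through x*, so x* is not a strict local extremum.)

degen


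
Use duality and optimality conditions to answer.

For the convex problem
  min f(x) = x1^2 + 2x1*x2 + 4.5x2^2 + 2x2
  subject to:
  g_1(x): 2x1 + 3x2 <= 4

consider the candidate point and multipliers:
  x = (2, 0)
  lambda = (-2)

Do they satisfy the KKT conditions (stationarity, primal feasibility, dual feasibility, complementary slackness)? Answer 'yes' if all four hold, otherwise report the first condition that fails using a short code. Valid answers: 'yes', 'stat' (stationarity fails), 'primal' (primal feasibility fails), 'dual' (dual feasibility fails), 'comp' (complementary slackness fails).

Gradient of f: grad f(x) = Q x + c = (4, 6)
Constraint values g_i(x) = a_i^T x - b_i:
  g_1((2, 0)) = 0
Stationarity residual: grad f(x) + sum_i lambda_i a_i = (0, 0)
  -> stationarity OK
Primal feasibility (all g_i <= 0): OK
Dual feasibility (all lambda_i >= 0): FAILS
Complementary slackness (lambda_i * g_i(x) = 0 for all i): OK

Verdict: the first failing condition is dual_feasibility -> dual.

dual


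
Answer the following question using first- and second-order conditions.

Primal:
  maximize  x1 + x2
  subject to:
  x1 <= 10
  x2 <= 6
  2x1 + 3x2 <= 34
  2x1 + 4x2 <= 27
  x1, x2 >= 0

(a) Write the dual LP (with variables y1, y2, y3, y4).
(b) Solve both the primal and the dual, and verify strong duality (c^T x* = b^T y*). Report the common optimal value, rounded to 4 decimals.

The standard primal-dual pair for 'max c^T x s.t. A x <= b, x >= 0' is:
  Dual:  min b^T y  s.t.  A^T y >= c,  y >= 0.

So the dual LP is:
  minimize  10y1 + 6y2 + 34y3 + 27y4
  subject to:
    y1 + 2y3 + 2y4 >= 1
    y2 + 3y3 + 4y4 >= 1
    y1, y2, y3, y4 >= 0

Solving the primal: x* = (10, 1.75).
  primal value c^T x* = 11.75.
Solving the dual: y* = (0.5, 0, 0, 0.25).
  dual value b^T y* = 11.75.
Strong duality: c^T x* = b^T y*. Confirmed.

11.75


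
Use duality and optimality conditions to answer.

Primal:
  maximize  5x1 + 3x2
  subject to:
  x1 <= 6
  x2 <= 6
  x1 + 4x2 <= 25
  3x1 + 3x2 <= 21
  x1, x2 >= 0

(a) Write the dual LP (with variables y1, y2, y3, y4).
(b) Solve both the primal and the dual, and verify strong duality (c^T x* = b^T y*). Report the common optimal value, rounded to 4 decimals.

The standard primal-dual pair for 'max c^T x s.t. A x <= b, x >= 0' is:
  Dual:  min b^T y  s.t.  A^T y >= c,  y >= 0.

So the dual LP is:
  minimize  6y1 + 6y2 + 25y3 + 21y4
  subject to:
    y1 + y3 + 3y4 >= 5
    y2 + 4y3 + 3y4 >= 3
    y1, y2, y3, y4 >= 0

Solving the primal: x* = (6, 1).
  primal value c^T x* = 33.
Solving the dual: y* = (2, 0, 0, 1).
  dual value b^T y* = 33.
Strong duality: c^T x* = b^T y*. Confirmed.

33


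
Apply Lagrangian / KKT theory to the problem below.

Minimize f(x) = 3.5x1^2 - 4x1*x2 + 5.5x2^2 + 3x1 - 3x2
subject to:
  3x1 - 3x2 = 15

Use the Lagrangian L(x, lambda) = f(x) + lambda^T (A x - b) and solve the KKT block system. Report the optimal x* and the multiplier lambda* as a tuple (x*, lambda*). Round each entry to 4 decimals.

Form the Lagrangian:
  L(x, lambda) = (1/2) x^T Q x + c^T x + lambda^T (A x - b)
Stationarity (grad_x L = 0): Q x + c + A^T lambda = 0.
Primal feasibility: A x = b.

This gives the KKT block system:
  [ Q   A^T ] [ x     ]   [-c ]
  [ A    0  ] [ lambda ] = [ b ]

Solving the linear system:
  x*      = (3.5, -1.5)
  lambda* = (-11.1667)
  f(x*)   = 91.25

x* = (3.5, -1.5), lambda* = (-11.1667)


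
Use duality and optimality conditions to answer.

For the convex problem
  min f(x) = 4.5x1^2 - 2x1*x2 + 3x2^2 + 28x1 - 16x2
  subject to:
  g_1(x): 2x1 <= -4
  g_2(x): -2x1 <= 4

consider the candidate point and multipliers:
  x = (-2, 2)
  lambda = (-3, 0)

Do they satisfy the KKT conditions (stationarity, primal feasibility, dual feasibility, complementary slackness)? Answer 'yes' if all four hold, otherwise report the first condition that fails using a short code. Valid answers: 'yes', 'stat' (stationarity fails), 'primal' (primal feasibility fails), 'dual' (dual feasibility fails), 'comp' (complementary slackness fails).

Gradient of f: grad f(x) = Q x + c = (6, 0)
Constraint values g_i(x) = a_i^T x - b_i:
  g_1((-2, 2)) = 0
  g_2((-2, 2)) = 0
Stationarity residual: grad f(x) + sum_i lambda_i a_i = (0, 0)
  -> stationarity OK
Primal feasibility (all g_i <= 0): OK
Dual feasibility (all lambda_i >= 0): FAILS
Complementary slackness (lambda_i * g_i(x) = 0 for all i): OK

Verdict: the first failing condition is dual_feasibility -> dual.

dual


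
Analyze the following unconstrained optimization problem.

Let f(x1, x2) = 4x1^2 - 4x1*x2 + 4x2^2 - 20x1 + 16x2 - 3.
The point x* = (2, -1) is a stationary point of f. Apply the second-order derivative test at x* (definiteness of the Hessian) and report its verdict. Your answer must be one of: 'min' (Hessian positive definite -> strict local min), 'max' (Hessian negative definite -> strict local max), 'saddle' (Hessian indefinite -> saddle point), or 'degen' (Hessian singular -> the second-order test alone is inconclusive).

Compute the Hessian H = grad^2 f:
  H = [[8, -4], [-4, 8]]
Verify stationarity: grad f(x*) = H x* + g = (0, 0).
Eigenvalues of H: 4, 12.
Both eigenvalues > 0, so H is positive definite -> x* is a strict local min.

min


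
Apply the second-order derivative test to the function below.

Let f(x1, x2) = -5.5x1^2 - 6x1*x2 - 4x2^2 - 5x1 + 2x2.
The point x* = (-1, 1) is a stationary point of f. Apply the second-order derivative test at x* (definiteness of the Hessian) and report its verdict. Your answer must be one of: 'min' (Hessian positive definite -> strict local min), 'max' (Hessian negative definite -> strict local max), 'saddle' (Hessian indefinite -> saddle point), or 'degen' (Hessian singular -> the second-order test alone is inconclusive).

Compute the Hessian H = grad^2 f:
  H = [[-11, -6], [-6, -8]]
Verify stationarity: grad f(x*) = H x* + g = (0, 0).
Eigenvalues of H: -15.6847, -3.3153.
Both eigenvalues < 0, so H is negative definite -> x* is a strict local max.

max


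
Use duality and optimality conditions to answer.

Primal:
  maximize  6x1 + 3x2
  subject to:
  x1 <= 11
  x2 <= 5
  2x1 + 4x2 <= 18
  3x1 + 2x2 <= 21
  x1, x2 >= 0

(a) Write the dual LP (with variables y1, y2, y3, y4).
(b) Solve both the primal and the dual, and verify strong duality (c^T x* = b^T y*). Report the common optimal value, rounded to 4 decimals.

The standard primal-dual pair for 'max c^T x s.t. A x <= b, x >= 0' is:
  Dual:  min b^T y  s.t.  A^T y >= c,  y >= 0.

So the dual LP is:
  minimize  11y1 + 5y2 + 18y3 + 21y4
  subject to:
    y1 + 2y3 + 3y4 >= 6
    y2 + 4y3 + 2y4 >= 3
    y1, y2, y3, y4 >= 0

Solving the primal: x* = (7, 0).
  primal value c^T x* = 42.
Solving the dual: y* = (0, 0, 0, 2).
  dual value b^T y* = 42.
Strong duality: c^T x* = b^T y*. Confirmed.

42


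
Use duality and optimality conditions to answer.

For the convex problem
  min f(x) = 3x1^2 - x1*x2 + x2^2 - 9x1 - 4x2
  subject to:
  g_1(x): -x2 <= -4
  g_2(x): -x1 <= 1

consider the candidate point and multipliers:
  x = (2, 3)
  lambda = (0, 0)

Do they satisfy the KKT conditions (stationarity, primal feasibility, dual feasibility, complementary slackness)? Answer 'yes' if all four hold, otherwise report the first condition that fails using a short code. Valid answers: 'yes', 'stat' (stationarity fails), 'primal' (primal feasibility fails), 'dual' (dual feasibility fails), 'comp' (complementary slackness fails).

Gradient of f: grad f(x) = Q x + c = (0, 0)
Constraint values g_i(x) = a_i^T x - b_i:
  g_1((2, 3)) = 1
  g_2((2, 3)) = -3
Stationarity residual: grad f(x) + sum_i lambda_i a_i = (0, 0)
  -> stationarity OK
Primal feasibility (all g_i <= 0): FAILS
Dual feasibility (all lambda_i >= 0): OK
Complementary slackness (lambda_i * g_i(x) = 0 for all i): OK

Verdict: the first failing condition is primal_feasibility -> primal.

primal


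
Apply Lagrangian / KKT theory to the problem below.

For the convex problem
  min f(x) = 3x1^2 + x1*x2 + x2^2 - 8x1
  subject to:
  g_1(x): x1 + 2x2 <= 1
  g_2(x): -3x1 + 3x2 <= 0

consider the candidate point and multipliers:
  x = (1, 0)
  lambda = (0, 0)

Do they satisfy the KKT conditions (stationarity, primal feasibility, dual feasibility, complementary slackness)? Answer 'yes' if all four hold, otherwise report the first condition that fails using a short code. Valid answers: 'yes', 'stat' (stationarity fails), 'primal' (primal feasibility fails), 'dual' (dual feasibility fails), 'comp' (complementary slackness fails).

Gradient of f: grad f(x) = Q x + c = (-2, 1)
Constraint values g_i(x) = a_i^T x - b_i:
  g_1((1, 0)) = 0
  g_2((1, 0)) = -3
Stationarity residual: grad f(x) + sum_i lambda_i a_i = (-2, 1)
  -> stationarity FAILS
Primal feasibility (all g_i <= 0): OK
Dual feasibility (all lambda_i >= 0): OK
Complementary slackness (lambda_i * g_i(x) = 0 for all i): OK

Verdict: the first failing condition is stationarity -> stat.

stat


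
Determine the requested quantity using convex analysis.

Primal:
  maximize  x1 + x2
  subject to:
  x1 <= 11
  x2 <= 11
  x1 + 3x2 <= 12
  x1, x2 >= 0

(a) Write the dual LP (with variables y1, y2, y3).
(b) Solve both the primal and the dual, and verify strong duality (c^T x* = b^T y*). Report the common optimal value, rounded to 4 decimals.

The standard primal-dual pair for 'max c^T x s.t. A x <= b, x >= 0' is:
  Dual:  min b^T y  s.t.  A^T y >= c,  y >= 0.

So the dual LP is:
  minimize  11y1 + 11y2 + 12y3
  subject to:
    y1 + y3 >= 1
    y2 + 3y3 >= 1
    y1, y2, y3 >= 0

Solving the primal: x* = (11, 0.3333).
  primal value c^T x* = 11.3333.
Solving the dual: y* = (0.6667, 0, 0.3333).
  dual value b^T y* = 11.3333.
Strong duality: c^T x* = b^T y*. Confirmed.

11.3333


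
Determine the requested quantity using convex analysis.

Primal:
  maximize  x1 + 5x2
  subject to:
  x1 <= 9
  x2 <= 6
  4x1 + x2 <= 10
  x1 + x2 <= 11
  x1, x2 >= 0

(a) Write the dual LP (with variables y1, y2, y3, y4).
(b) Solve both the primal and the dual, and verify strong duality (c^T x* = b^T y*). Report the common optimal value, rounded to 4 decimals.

The standard primal-dual pair for 'max c^T x s.t. A x <= b, x >= 0' is:
  Dual:  min b^T y  s.t.  A^T y >= c,  y >= 0.

So the dual LP is:
  minimize  9y1 + 6y2 + 10y3 + 11y4
  subject to:
    y1 + 4y3 + y4 >= 1
    y2 + y3 + y4 >= 5
    y1, y2, y3, y4 >= 0

Solving the primal: x* = (1, 6).
  primal value c^T x* = 31.
Solving the dual: y* = (0, 4.75, 0.25, 0).
  dual value b^T y* = 31.
Strong duality: c^T x* = b^T y*. Confirmed.

31


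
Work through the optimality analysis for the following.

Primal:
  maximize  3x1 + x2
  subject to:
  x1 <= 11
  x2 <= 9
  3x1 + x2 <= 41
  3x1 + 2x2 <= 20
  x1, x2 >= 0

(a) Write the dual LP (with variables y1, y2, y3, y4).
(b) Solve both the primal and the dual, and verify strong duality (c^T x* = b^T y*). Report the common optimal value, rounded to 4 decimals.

The standard primal-dual pair for 'max c^T x s.t. A x <= b, x >= 0' is:
  Dual:  min b^T y  s.t.  A^T y >= c,  y >= 0.

So the dual LP is:
  minimize  11y1 + 9y2 + 41y3 + 20y4
  subject to:
    y1 + 3y3 + 3y4 >= 3
    y2 + y3 + 2y4 >= 1
    y1, y2, y3, y4 >= 0

Solving the primal: x* = (6.6667, 0).
  primal value c^T x* = 20.
Solving the dual: y* = (0, 0, 0, 1).
  dual value b^T y* = 20.
Strong duality: c^T x* = b^T y*. Confirmed.

20


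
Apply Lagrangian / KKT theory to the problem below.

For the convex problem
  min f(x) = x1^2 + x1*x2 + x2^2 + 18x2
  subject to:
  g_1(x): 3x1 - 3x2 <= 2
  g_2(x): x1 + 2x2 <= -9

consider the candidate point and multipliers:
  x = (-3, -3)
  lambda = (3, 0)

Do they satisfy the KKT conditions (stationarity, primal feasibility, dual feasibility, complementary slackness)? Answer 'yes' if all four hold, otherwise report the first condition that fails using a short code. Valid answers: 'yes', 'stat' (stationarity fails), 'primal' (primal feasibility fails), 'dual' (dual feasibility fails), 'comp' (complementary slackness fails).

Gradient of f: grad f(x) = Q x + c = (-9, 9)
Constraint values g_i(x) = a_i^T x - b_i:
  g_1((-3, -3)) = -2
  g_2((-3, -3)) = 0
Stationarity residual: grad f(x) + sum_i lambda_i a_i = (0, 0)
  -> stationarity OK
Primal feasibility (all g_i <= 0): OK
Dual feasibility (all lambda_i >= 0): OK
Complementary slackness (lambda_i * g_i(x) = 0 for all i): FAILS

Verdict: the first failing condition is complementary_slackness -> comp.

comp


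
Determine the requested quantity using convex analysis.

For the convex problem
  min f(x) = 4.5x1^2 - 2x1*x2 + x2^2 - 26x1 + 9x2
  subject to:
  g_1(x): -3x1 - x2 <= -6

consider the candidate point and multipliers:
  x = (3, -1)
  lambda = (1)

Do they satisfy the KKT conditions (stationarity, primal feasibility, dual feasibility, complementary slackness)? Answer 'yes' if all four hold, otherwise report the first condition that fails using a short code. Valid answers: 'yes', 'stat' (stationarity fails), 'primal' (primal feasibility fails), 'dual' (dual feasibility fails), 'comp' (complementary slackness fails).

Gradient of f: grad f(x) = Q x + c = (3, 1)
Constraint values g_i(x) = a_i^T x - b_i:
  g_1((3, -1)) = -2
Stationarity residual: grad f(x) + sum_i lambda_i a_i = (0, 0)
  -> stationarity OK
Primal feasibility (all g_i <= 0): OK
Dual feasibility (all lambda_i >= 0): OK
Complementary slackness (lambda_i * g_i(x) = 0 for all i): FAILS

Verdict: the first failing condition is complementary_slackness -> comp.

comp


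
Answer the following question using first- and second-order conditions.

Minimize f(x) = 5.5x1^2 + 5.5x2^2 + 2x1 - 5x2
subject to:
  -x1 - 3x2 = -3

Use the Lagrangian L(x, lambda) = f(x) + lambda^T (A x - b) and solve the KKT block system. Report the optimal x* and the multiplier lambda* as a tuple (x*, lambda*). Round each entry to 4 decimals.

Form the Lagrangian:
  L(x, lambda) = (1/2) x^T Q x + c^T x + lambda^T (A x - b)
Stationarity (grad_x L = 0): Q x + c + A^T lambda = 0.
Primal feasibility: A x = b.

This gives the KKT block system:
  [ Q   A^T ] [ x     ]   [-c ]
  [ A    0  ] [ lambda ] = [ b ]

Solving the linear system:
  x*      = (0, 1)
  lambda* = (2)
  f(x*)   = 0.5

x* = (0, 1), lambda* = (2)


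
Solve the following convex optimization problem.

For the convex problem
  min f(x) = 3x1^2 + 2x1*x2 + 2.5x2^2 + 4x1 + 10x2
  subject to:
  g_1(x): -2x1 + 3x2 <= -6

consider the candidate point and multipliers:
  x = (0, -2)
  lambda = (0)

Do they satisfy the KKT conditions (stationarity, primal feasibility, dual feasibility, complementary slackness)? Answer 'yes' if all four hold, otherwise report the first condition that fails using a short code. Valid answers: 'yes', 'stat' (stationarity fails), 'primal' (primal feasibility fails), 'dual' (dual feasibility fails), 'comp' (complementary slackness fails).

Gradient of f: grad f(x) = Q x + c = (0, 0)
Constraint values g_i(x) = a_i^T x - b_i:
  g_1((0, -2)) = 0
Stationarity residual: grad f(x) + sum_i lambda_i a_i = (0, 0)
  -> stationarity OK
Primal feasibility (all g_i <= 0): OK
Dual feasibility (all lambda_i >= 0): OK
Complementary slackness (lambda_i * g_i(x) = 0 for all i): OK

Verdict: yes, KKT holds.

yes


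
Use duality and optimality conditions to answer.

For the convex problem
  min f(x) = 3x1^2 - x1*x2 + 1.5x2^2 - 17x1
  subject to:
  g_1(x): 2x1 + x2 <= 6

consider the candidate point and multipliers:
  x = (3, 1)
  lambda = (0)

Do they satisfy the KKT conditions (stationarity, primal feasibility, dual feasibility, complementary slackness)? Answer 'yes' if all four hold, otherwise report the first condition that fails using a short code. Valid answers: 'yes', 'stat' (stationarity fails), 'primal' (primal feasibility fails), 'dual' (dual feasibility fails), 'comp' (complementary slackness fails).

Gradient of f: grad f(x) = Q x + c = (0, 0)
Constraint values g_i(x) = a_i^T x - b_i:
  g_1((3, 1)) = 1
Stationarity residual: grad f(x) + sum_i lambda_i a_i = (0, 0)
  -> stationarity OK
Primal feasibility (all g_i <= 0): FAILS
Dual feasibility (all lambda_i >= 0): OK
Complementary slackness (lambda_i * g_i(x) = 0 for all i): OK

Verdict: the first failing condition is primal_feasibility -> primal.

primal
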